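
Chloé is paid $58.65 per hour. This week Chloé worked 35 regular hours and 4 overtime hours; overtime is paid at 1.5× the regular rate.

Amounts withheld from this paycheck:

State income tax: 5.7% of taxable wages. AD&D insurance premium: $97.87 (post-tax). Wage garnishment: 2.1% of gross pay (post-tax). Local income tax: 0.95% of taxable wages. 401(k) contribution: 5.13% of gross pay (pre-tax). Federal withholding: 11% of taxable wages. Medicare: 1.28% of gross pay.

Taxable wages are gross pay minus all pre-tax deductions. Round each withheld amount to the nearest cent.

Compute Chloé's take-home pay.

Regular pay: 35 × $58.65 = $2,052.75
Overtime pay: 4 × $58.65 × 1.5 = $351.90
Gross pay = $2,052.75 + $351.90 = $2,404.65
401(k) contribution: $2,404.65 × 0.0513 = $123.36
Taxable wages = $2,404.65 − $123.36 = $2,281.29
State income tax: $2,281.29 × 0.057 = $130.03
Federal withholding: $2,281.29 × 0.11 = $250.94
Local income tax: $2,281.29 × 0.0095 = $21.67
Medicare: $2,404.65 × 0.0128 = $30.78
Wage garnishment: $2,404.65 × 0.021 = $50.50
AD&D insurance premium: $97.87
Total deductions = $123.36 + $130.03 + $250.94 + $21.67 + $30.78 + $50.50 + $97.87 = $705.15
Net pay = $2,404.65 − $705.15 = $1,699.50

$1,699.50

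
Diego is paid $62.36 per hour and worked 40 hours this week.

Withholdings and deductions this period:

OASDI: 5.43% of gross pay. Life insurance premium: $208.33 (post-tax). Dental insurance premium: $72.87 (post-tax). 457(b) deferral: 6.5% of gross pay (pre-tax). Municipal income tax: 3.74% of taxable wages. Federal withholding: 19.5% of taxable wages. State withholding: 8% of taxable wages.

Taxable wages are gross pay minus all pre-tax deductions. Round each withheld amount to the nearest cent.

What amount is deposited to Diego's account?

$1,187.01

Gross pay: 40 × $62.36 = $2,494.40
457(b) deferral: $2,494.40 × 0.065 = $162.14
Taxable wages = $2,494.40 − $162.14 = $2,332.26
Municipal income tax: $2,332.26 × 0.0374 = $87.23
State withholding: $2,332.26 × 0.08 = $186.58
Federal withholding: $2,332.26 × 0.195 = $454.79
OASDI: $2,494.40 × 0.0543 = $135.45
Dental insurance premium: $72.87
Life insurance premium: $208.33
Total deductions = $162.14 + $87.23 + $186.58 + $454.79 + $135.45 + $72.87 + $208.33 = $1,307.39
Net pay = $2,494.40 − $1,307.39 = $1,187.01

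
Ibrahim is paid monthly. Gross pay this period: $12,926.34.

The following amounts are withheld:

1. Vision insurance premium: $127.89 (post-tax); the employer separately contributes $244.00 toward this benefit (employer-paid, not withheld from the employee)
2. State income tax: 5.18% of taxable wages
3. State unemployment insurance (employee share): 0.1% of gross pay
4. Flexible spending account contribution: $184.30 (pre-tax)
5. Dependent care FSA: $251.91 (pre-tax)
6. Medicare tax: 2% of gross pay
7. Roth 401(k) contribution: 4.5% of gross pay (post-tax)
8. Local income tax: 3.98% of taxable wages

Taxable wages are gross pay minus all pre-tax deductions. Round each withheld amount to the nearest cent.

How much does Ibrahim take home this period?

$10,364.99

Flexible spending account contribution: $184.30
Dependent care FSA: $251.91
Pre-tax total = $184.30 + $251.91 = $436.21
Taxable wages = $12,926.34 − $436.21 = $12,490.13
State income tax: $12,490.13 × 0.0518 = $646.99
Local income tax: $12,490.13 × 0.0398 = $497.11
State unemployment insurance (employee share): $12,926.34 × 0.001 = $12.93
Medicare tax: $12,926.34 × 0.02 = $258.53
Roth 401(k) contribution: $12,926.34 × 0.045 = $581.69
Vision insurance premium: $127.89
(Employer's $244.00 toward vision insurance premium is not withheld from the employee.)
Total deductions = $184.30 + $251.91 + $646.99 + $497.11 + $12.93 + $258.53 + $581.69 + $127.89 = $2,561.35
Net pay = $12,926.34 − $2,561.35 = $10,364.99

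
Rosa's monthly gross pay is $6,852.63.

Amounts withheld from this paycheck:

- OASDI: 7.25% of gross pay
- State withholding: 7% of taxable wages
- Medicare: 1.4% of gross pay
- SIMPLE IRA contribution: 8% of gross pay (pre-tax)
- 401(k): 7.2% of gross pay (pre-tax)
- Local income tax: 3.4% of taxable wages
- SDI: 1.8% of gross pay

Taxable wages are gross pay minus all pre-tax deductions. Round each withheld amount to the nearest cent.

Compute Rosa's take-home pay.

SIMPLE IRA contribution: $6,852.63 × 0.08 = $548.21
401(k): $6,852.63 × 0.072 = $493.39
Pre-tax total = $548.21 + $493.39 = $1,041.60
Taxable wages = $6,852.63 − $1,041.60 = $5,811.03
Local income tax: $5,811.03 × 0.034 = $197.58
State withholding: $5,811.03 × 0.07 = $406.77
Medicare: $6,852.63 × 0.014 = $95.94
OASDI: $6,852.63 × 0.0725 = $496.82
SDI: $6,852.63 × 0.018 = $123.35
Total deductions = $548.21 + $493.39 + $197.58 + $406.77 + $95.94 + $496.82 + $123.35 = $2,362.06
Net pay = $6,852.63 − $2,362.06 = $4,490.57

$4,490.57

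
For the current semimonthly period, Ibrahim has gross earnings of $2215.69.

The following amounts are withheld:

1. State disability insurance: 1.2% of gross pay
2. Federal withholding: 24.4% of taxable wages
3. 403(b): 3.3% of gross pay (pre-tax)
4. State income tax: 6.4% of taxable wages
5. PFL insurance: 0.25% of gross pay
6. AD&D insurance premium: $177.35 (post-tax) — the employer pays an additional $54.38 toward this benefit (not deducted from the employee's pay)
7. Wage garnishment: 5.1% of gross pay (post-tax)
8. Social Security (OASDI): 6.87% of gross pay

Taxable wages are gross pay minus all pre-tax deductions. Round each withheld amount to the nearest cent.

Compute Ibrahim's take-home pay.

$1007.96

403(b): $2215.69 × 0.033 = $73.12
Taxable wages = $2215.69 − $73.12 = $2142.57
State income tax: $2142.57 × 0.064 = $137.12
Federal withholding: $2142.57 × 0.244 = $522.79
PFL insurance: $2215.69 × 0.0025 = $5.54
State disability insurance: $2215.69 × 0.012 = $26.59
Social Security (OASDI): $2215.69 × 0.0687 = $152.22
Wage garnishment: $2215.69 × 0.051 = $113.00
AD&D insurance premium: $177.35
(Employer's $54.38 toward AD&D insurance premium is not withheld from the employee.)
Total deductions = $73.12 + $137.12 + $522.79 + $5.54 + $26.59 + $152.22 + $113.00 + $177.35 = $1207.73
Net pay = $2215.69 − $1207.73 = $1007.96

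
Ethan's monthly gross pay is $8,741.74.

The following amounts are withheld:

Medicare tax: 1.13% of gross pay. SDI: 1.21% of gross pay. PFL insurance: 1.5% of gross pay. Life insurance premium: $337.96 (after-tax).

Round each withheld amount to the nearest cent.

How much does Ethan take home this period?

Medicare tax: $8,741.74 × 0.0113 = $98.78
PFL insurance: $8,741.74 × 0.015 = $131.13
SDI: $8,741.74 × 0.0121 = $105.78
Life insurance premium: $337.96
Total deductions = $98.78 + $131.13 + $105.78 + $337.96 = $673.65
Net pay = $8,741.74 − $673.65 = $8,068.09

$8,068.09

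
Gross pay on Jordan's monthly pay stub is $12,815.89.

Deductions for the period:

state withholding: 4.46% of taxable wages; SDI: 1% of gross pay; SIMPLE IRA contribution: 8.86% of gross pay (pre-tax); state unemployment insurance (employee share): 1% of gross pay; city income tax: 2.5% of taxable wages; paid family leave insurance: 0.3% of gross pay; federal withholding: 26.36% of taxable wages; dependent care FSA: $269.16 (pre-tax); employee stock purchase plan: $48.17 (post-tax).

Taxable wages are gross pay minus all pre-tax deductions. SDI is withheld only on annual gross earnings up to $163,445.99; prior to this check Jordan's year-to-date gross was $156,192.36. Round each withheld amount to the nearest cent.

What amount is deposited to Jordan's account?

$7,321.70

SIMPLE IRA contribution: $12,815.89 × 0.0886 = $1,135.49
Dependent care FSA: $269.16
Pre-tax total = $1,135.49 + $269.16 = $1,404.65
Taxable wages = $12,815.89 − $1,404.65 = $11,411.24
City income tax: $11,411.24 × 0.025 = $285.28
State withholding: $11,411.24 × 0.0446 = $508.94
Federal withholding: $11,411.24 × 0.2636 = $3,008.00
Paid family leave insurance: $12,815.89 × 0.003 = $38.45
SDI: only $163,445.99 − $156,192.36 = $7,253.63 of this check is subject → $7,253.63 × 0.01 = $72.54
State unemployment insurance (employee share): $12,815.89 × 0.01 = $128.16
Employee stock purchase plan: $48.17
Total deductions = $1,135.49 + $269.16 + $285.28 + $508.94 + $3,008.00 + $38.45 + $72.54 + $128.16 + $48.17 = $5,494.19
Net pay = $12,815.89 − $5,494.19 = $7,321.70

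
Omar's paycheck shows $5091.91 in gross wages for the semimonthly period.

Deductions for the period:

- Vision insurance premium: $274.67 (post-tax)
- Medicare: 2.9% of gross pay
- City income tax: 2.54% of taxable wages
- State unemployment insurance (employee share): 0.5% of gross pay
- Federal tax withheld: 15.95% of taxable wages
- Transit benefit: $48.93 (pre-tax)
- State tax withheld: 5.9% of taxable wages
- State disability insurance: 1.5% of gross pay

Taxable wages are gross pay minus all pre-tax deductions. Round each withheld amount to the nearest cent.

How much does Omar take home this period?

$3288.81

Transit benefit: $48.93
Taxable wages = $5091.91 − $48.93 = $5042.98
Federal tax withheld: $5042.98 × 0.1595 = $804.36
State tax withheld: $5042.98 × 0.059 = $297.54
City income tax: $5042.98 × 0.0254 = $128.09
State unemployment insurance (employee share): $5091.91 × 0.005 = $25.46
State disability insurance: $5091.91 × 0.015 = $76.38
Medicare: $5091.91 × 0.029 = $147.67
Vision insurance premium: $274.67
Total deductions = $48.93 + $804.36 + $297.54 + $128.09 + $25.46 + $76.38 + $147.67 + $274.67 = $1803.10
Net pay = $5091.91 − $1803.10 = $3288.81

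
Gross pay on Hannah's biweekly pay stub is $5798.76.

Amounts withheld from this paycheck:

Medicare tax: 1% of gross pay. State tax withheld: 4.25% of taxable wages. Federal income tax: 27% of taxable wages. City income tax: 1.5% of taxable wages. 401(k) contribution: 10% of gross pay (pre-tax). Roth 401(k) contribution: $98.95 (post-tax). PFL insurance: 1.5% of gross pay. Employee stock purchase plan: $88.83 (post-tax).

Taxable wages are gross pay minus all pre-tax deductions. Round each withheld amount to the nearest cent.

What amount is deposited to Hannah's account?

401(k) contribution: $5798.76 × 0.1 = $579.88
Taxable wages = $5798.76 − $579.88 = $5218.88
Federal income tax: $5218.88 × 0.27 = $1409.10
State tax withheld: $5218.88 × 0.0425 = $221.80
City income tax: $5218.88 × 0.015 = $78.28
PFL insurance: $5798.76 × 0.015 = $86.98
Medicare tax: $5798.76 × 0.01 = $57.99
Roth 401(k) contribution: $98.95
Employee stock purchase plan: $88.83
Total deductions = $579.88 + $1409.10 + $221.80 + $78.28 + $86.98 + $57.99 + $98.95 + $88.83 = $2621.81
Net pay = $5798.76 − $2621.81 = $3176.95

$3176.95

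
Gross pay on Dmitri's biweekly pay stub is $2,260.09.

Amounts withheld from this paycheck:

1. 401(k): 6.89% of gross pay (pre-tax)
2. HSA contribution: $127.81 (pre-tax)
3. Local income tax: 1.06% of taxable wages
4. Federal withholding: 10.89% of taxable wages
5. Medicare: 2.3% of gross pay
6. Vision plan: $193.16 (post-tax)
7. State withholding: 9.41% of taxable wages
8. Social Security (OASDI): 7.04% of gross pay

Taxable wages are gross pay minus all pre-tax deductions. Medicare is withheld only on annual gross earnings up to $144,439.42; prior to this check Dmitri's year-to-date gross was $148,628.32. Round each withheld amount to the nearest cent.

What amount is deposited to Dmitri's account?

$1,202.10

401(k): $2,260.09 × 0.0689 = $155.72
HSA contribution: $127.81
Pre-tax total = $155.72 + $127.81 = $283.53
Taxable wages = $2,260.09 − $283.53 = $1,976.56
State withholding: $1,976.56 × 0.0941 = $185.99
Local income tax: $1,976.56 × 0.0106 = $20.95
Federal withholding: $1,976.56 × 0.1089 = $215.25
Medicare: annual cap $144,439.42 already reached (YTD $148,628.32), so $0.00
Social Security (OASDI): $2,260.09 × 0.0704 = $159.11
Vision plan: $193.16
Total deductions = $155.72 + $127.81 + $185.99 + $20.95 + $215.25 + $0.00 + $159.11 + $193.16 = $1,057.99
Net pay = $2,260.09 − $1,057.99 = $1,202.10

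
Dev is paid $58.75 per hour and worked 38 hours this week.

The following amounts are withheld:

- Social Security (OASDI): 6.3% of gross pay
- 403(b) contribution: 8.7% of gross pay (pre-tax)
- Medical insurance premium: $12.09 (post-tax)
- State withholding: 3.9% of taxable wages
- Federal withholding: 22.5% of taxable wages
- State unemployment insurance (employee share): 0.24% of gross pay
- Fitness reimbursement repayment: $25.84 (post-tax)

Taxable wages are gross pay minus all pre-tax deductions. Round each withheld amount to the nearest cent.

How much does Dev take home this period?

Gross pay: 38 × $58.75 = $2,232.50
403(b) contribution: $2,232.50 × 0.087 = $194.23
Taxable wages = $2,232.50 − $194.23 = $2,038.27
State withholding: $2,038.27 × 0.039 = $79.49
Federal withholding: $2,038.27 × 0.225 = $458.61
Social Security (OASDI): $2,232.50 × 0.063 = $140.65
State unemployment insurance (employee share): $2,232.50 × 0.0024 = $5.36
Medical insurance premium: $12.09
Fitness reimbursement repayment: $25.84
Total deductions = $194.23 + $79.49 + $458.61 + $140.65 + $5.36 + $12.09 + $25.84 = $916.27
Net pay = $2,232.50 − $916.27 = $1,316.23

$1,316.23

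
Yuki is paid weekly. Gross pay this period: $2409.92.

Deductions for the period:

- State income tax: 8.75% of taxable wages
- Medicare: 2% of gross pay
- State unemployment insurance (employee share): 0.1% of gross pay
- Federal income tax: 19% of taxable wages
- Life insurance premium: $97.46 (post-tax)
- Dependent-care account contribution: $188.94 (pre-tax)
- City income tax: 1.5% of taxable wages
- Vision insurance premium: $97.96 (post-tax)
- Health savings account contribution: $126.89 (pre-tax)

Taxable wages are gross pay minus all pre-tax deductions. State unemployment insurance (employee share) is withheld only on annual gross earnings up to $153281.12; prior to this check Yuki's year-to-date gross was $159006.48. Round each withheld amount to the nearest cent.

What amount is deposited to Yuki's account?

Health savings account contribution: $126.89
Dependent-care account contribution: $188.94
Pre-tax total = $126.89 + $188.94 = $315.83
Taxable wages = $2409.92 − $315.83 = $2094.09
Federal income tax: $2094.09 × 0.19 = $397.88
City income tax: $2094.09 × 0.015 = $31.41
State income tax: $2094.09 × 0.0875 = $183.23
Medicare: $2409.92 × 0.02 = $48.20
State unemployment insurance (employee share): annual cap $153281.12 already reached (YTD $159006.48), so $0.00
Vision insurance premium: $97.96
Life insurance premium: $97.46
Total deductions = $126.89 + $188.94 + $397.88 + $31.41 + $183.23 + $48.20 + $0.00 + $97.96 + $97.46 = $1171.97
Net pay = $2409.92 − $1171.97 = $1237.95

$1237.95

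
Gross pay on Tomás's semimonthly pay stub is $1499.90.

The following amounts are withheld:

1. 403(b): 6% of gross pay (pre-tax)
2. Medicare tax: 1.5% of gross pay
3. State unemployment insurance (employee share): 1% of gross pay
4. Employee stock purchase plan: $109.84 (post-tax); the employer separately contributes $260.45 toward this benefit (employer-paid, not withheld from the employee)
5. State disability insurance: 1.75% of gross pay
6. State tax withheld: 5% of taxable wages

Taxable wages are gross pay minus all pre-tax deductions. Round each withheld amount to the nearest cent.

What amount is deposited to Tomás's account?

$1165.82

403(b): $1499.90 × 0.06 = $89.99
Taxable wages = $1499.90 − $89.99 = $1409.91
State tax withheld: $1409.91 × 0.05 = $70.50
State unemployment insurance (employee share): $1499.90 × 0.01 = $15.00
State disability insurance: $1499.90 × 0.0175 = $26.25
Medicare tax: $1499.90 × 0.015 = $22.50
Employee stock purchase plan: $109.84
(Employer's $260.45 toward employee stock purchase plan is not withheld from the employee.)
Total deductions = $89.99 + $70.50 + $15.00 + $26.25 + $22.50 + $109.84 = $334.08
Net pay = $1499.90 − $334.08 = $1165.82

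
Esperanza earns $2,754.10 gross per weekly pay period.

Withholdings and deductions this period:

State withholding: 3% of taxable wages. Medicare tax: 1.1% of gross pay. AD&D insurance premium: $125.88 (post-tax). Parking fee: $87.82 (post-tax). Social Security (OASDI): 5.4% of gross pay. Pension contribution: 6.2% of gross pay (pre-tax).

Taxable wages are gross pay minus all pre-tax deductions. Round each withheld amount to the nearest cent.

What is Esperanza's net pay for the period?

Pension contribution: $2,754.10 × 0.062 = $170.75
Taxable wages = $2,754.10 − $170.75 = $2,583.35
State withholding: $2,583.35 × 0.03 = $77.50
Social Security (OASDI): $2,754.10 × 0.054 = $148.72
Medicare tax: $2,754.10 × 0.011 = $30.30
AD&D insurance premium: $125.88
Parking fee: $87.82
Total deductions = $170.75 + $77.50 + $148.72 + $30.30 + $125.88 + $87.82 = $640.97
Net pay = $2,754.10 − $640.97 = $2,113.13

$2,113.13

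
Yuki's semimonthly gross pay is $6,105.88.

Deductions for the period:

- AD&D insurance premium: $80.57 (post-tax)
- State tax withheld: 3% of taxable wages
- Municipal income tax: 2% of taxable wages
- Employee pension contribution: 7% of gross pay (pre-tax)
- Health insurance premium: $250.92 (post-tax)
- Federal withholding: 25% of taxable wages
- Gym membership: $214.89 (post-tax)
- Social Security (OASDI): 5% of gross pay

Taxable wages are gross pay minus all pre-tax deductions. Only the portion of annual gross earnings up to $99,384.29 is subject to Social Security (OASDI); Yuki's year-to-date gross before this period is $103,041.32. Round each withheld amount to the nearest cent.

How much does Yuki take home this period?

Employee pension contribution: $6,105.88 × 0.07 = $427.41
Taxable wages = $6,105.88 − $427.41 = $5,678.47
Municipal income tax: $5,678.47 × 0.02 = $113.57
Federal withholding: $5,678.47 × 0.25 = $1,419.62
State tax withheld: $5,678.47 × 0.03 = $170.35
Social Security (OASDI): annual cap $99,384.29 already reached (YTD $103,041.32), so $0.00
AD&D insurance premium: $80.57
Gym membership: $214.89
Health insurance premium: $250.92
Total deductions = $427.41 + $113.57 + $1,419.62 + $170.35 + $0.00 + $80.57 + $214.89 + $250.92 = $2,677.33
Net pay = $6,105.88 − $2,677.33 = $3,428.55

$3,428.55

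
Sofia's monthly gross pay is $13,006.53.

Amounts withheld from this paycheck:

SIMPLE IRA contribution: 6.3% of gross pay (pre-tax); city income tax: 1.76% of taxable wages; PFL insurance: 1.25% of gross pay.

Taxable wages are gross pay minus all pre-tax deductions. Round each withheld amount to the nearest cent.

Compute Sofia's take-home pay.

$11,810.05

SIMPLE IRA contribution: $13,006.53 × 0.063 = $819.41
Taxable wages = $13,006.53 − $819.41 = $12,187.12
City income tax: $12,187.12 × 0.0176 = $214.49
PFL insurance: $13,006.53 × 0.0125 = $162.58
Total deductions = $819.41 + $214.49 + $162.58 = $1,196.48
Net pay = $13,006.53 − $1,196.48 = $11,810.05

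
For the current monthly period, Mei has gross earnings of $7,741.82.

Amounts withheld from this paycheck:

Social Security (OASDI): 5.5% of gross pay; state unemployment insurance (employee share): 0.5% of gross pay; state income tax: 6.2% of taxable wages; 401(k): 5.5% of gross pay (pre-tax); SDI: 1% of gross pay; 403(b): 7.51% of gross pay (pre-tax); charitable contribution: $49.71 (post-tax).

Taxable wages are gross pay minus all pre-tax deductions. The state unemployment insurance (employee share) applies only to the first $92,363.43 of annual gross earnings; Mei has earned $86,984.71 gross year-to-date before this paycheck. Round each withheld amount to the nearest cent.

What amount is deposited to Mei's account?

$5,737.24

403(b): $7,741.82 × 0.0751 = $581.41
401(k): $7,741.82 × 0.055 = $425.80
Pre-tax total = $581.41 + $425.80 = $1,007.21
Taxable wages = $7,741.82 − $1,007.21 = $6,734.61
State income tax: $6,734.61 × 0.062 = $417.55
SDI: $7,741.82 × 0.01 = $77.42
Social Security (OASDI): $7,741.82 × 0.055 = $425.80
State unemployment insurance (employee share): only $92,363.43 − $86,984.71 = $5,378.72 of this check is subject → $5,378.72 × 0.005 = $26.89
Charitable contribution: $49.71
Total deductions = $581.41 + $425.80 + $417.55 + $77.42 + $425.80 + $26.89 + $49.71 = $2,004.58
Net pay = $7,741.82 − $2,004.58 = $5,737.24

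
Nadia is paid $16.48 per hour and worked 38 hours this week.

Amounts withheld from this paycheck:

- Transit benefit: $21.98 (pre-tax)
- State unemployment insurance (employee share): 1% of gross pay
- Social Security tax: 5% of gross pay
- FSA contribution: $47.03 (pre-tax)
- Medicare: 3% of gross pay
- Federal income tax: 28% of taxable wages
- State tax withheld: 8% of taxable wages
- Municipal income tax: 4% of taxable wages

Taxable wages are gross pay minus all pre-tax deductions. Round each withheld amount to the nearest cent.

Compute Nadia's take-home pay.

$277.98

Gross pay: 38 × $16.48 = $626.24
FSA contribution: $47.03
Transit benefit: $21.98
Pre-tax total = $47.03 + $21.98 = $69.01
Taxable wages = $626.24 − $69.01 = $557.23
Federal income tax: $557.23 × 0.28 = $156.02
State tax withheld: $557.23 × 0.08 = $44.58
Municipal income tax: $557.23 × 0.04 = $22.29
Medicare: $626.24 × 0.03 = $18.79
State unemployment insurance (employee share): $626.24 × 0.01 = $6.26
Social Security tax: $626.24 × 0.05 = $31.31
Total deductions = $47.03 + $21.98 + $156.02 + $44.58 + $22.29 + $18.79 + $6.26 + $31.31 = $348.26
Net pay = $626.24 − $348.26 = $277.98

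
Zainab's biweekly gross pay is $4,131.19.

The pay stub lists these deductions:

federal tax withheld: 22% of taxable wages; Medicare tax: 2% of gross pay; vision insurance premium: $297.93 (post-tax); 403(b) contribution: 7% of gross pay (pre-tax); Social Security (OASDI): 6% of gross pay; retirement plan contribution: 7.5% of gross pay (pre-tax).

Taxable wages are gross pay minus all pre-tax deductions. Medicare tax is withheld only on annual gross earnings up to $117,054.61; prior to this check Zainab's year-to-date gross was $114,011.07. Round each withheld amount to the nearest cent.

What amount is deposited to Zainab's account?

$2,148.42

403(b) contribution: $4,131.19 × 0.07 = $289.18
Retirement plan contribution: $4,131.19 × 0.075 = $309.84
Pre-tax total = $289.18 + $309.84 = $599.02
Taxable wages = $4,131.19 − $599.02 = $3,532.17
Federal tax withheld: $3,532.17 × 0.22 = $777.08
Social Security (OASDI): $4,131.19 × 0.06 = $247.87
Medicare tax: only $117,054.61 − $114,011.07 = $3,043.54 of this check is subject → $3,043.54 × 0.02 = $60.87
Vision insurance premium: $297.93
Total deductions = $289.18 + $309.84 + $777.08 + $247.87 + $60.87 + $297.93 = $1,982.77
Net pay = $4,131.19 − $1,982.77 = $2,148.42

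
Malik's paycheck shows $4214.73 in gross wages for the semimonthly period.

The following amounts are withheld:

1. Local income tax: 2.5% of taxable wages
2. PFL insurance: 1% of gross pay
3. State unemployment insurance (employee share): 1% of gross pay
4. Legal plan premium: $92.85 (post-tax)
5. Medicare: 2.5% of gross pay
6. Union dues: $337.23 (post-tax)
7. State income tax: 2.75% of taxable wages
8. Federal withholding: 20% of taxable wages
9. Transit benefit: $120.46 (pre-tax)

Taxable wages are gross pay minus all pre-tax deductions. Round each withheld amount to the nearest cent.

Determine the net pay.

$2440.72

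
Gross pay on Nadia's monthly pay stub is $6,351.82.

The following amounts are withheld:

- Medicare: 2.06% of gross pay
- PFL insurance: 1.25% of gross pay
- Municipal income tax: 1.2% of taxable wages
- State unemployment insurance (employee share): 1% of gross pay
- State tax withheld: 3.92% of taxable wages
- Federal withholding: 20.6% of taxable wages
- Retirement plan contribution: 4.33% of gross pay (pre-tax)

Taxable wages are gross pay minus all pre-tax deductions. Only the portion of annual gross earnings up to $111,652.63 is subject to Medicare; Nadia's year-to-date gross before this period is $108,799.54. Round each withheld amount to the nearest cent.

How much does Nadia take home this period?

$4,312.15

Retirement plan contribution: $6,351.82 × 0.0433 = $275.03
Taxable wages = $6,351.82 − $275.03 = $6,076.79
State tax withheld: $6,076.79 × 0.0392 = $238.21
Federal withholding: $6,076.79 × 0.206 = $1,251.82
Municipal income tax: $6,076.79 × 0.012 = $72.92
Medicare: only $111,652.63 − $108,799.54 = $2,853.09 of this check is subject → $2,853.09 × 0.0206 = $58.77
PFL insurance: $6,351.82 × 0.0125 = $79.40
State unemployment insurance (employee share): $6,351.82 × 0.01 = $63.52
Total deductions = $275.03 + $238.21 + $1,251.82 + $72.92 + $58.77 + $79.40 + $63.52 = $2,039.67
Net pay = $6,351.82 − $2,039.67 = $4,312.15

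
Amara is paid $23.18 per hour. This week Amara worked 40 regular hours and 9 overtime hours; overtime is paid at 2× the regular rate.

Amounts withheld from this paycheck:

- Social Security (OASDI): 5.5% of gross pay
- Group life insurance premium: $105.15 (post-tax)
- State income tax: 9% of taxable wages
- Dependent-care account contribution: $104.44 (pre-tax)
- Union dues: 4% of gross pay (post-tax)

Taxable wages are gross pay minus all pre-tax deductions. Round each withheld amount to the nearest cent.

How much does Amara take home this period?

Regular pay: 40 × $23.18 = $927.20
Overtime pay: 9 × $23.18 × 2 = $417.24
Gross pay = $927.20 + $417.24 = $1344.44
Dependent-care account contribution: $104.44
Taxable wages = $1344.44 − $104.44 = $1240.00
State income tax: $1240.00 × 0.09 = $111.60
Social Security (OASDI): $1344.44 × 0.055 = $73.94
Group life insurance premium: $105.15
Union dues: $1344.44 × 0.04 = $53.78
Total deductions = $104.44 + $111.60 + $73.94 + $105.15 + $53.78 = $448.91
Net pay = $1344.44 − $448.91 = $895.53

$895.53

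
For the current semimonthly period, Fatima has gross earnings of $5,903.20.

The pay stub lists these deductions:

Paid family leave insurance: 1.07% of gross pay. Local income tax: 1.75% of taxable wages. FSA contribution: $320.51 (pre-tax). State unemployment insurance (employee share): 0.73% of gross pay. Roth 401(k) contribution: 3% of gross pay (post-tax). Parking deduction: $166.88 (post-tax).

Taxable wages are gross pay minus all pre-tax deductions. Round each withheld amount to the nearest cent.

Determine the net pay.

FSA contribution: $320.51
Taxable wages = $5,903.20 − $320.51 = $5,582.69
Local income tax: $5,582.69 × 0.0175 = $97.70
State unemployment insurance (employee share): $5,903.20 × 0.0073 = $43.09
Paid family leave insurance: $5,903.20 × 0.0107 = $63.16
Parking deduction: $166.88
Roth 401(k) contribution: $5,903.20 × 0.03 = $177.10
Total deductions = $320.51 + $97.70 + $43.09 + $63.16 + $166.88 + $177.10 = $868.44
Net pay = $5,903.20 − $868.44 = $5,034.76

$5,034.76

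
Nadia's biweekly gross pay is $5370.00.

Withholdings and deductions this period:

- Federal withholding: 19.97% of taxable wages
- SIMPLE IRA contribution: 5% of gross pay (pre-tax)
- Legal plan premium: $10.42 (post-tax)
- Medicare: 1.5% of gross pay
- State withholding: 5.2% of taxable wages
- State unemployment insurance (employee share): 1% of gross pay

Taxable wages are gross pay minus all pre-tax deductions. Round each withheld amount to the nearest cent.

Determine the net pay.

SIMPLE IRA contribution: $5370.00 × 0.05 = $268.50
Taxable wages = $5370.00 − $268.50 = $5101.50
State withholding: $5101.50 × 0.052 = $265.28
Federal withholding: $5101.50 × 0.1997 = $1018.77
Medicare: $5370.00 × 0.015 = $80.55
State unemployment insurance (employee share): $5370.00 × 0.01 = $53.70
Legal plan premium: $10.42
Total deductions = $268.50 + $265.28 + $1018.77 + $80.55 + $53.70 + $10.42 = $1697.22
Net pay = $5370.00 − $1697.22 = $3672.78

$3672.78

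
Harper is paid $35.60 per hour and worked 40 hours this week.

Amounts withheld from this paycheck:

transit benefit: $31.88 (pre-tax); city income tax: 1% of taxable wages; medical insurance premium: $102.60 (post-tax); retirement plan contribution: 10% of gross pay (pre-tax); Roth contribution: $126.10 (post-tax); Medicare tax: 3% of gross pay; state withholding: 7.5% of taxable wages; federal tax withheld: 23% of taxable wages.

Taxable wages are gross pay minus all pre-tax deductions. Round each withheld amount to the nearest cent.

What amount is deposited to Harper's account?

$584.63

Gross pay: 40 × $35.60 = $1,424.00
Retirement plan contribution: $1,424.00 × 0.1 = $142.40
Transit benefit: $31.88
Pre-tax total = $142.40 + $31.88 = $174.28
Taxable wages = $1,424.00 − $174.28 = $1,249.72
Federal tax withheld: $1,249.72 × 0.23 = $287.44
State withholding: $1,249.72 × 0.075 = $93.73
City income tax: $1,249.72 × 0.01 = $12.50
Medicare tax: $1,424.00 × 0.03 = $42.72
Roth contribution: $126.10
Medical insurance premium: $102.60
Total deductions = $142.40 + $31.88 + $287.44 + $93.73 + $12.50 + $42.72 + $126.10 + $102.60 = $839.37
Net pay = $1,424.00 − $839.37 = $584.63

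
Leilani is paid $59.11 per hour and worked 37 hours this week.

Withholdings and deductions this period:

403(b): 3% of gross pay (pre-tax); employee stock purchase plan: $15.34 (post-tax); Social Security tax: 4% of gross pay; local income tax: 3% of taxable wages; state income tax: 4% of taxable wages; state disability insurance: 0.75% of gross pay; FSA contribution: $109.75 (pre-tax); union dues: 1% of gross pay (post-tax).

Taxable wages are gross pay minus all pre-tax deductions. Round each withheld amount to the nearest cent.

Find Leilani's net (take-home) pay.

$1,729.80

Gross pay: 37 × $59.11 = $2,187.07
FSA contribution: $109.75
403(b): $2,187.07 × 0.03 = $65.61
Pre-tax total = $109.75 + $65.61 = $175.36
Taxable wages = $2,187.07 − $175.36 = $2,011.71
State income tax: $2,011.71 × 0.04 = $80.47
Local income tax: $2,011.71 × 0.03 = $60.35
Social Security tax: $2,187.07 × 0.04 = $87.48
State disability insurance: $2,187.07 × 0.0075 = $16.40
Union dues: $2,187.07 × 0.01 = $21.87
Employee stock purchase plan: $15.34
Total deductions = $109.75 + $65.61 + $80.47 + $60.35 + $87.48 + $16.40 + $21.87 + $15.34 = $457.27
Net pay = $2,187.07 − $457.27 = $1,729.80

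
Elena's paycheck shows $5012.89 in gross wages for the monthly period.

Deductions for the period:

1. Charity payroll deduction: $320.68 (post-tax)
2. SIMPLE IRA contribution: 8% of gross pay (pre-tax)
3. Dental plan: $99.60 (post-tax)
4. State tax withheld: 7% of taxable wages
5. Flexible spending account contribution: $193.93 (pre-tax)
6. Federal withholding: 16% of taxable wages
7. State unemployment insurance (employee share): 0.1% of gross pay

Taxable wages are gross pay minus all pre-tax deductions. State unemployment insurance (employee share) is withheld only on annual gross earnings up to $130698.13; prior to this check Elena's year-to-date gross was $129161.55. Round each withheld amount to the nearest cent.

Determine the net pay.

Flexible spending account contribution: $193.93
SIMPLE IRA contribution: $5012.89 × 0.08 = $401.03
Pre-tax total = $193.93 + $401.03 = $594.96
Taxable wages = $5012.89 − $594.96 = $4417.93
State tax withheld: $4417.93 × 0.07 = $309.26
Federal withholding: $4417.93 × 0.16 = $706.87
State unemployment insurance (employee share): only $130698.13 − $129161.55 = $1536.58 of this check is subject → $1536.58 × 0.001 = $1.54
Dental plan: $99.60
Charity payroll deduction: $320.68
Total deductions = $193.93 + $401.03 + $309.26 + $706.87 + $1.54 + $99.60 + $320.68 = $2032.91
Net pay = $5012.89 − $2032.91 = $2979.98

$2979.98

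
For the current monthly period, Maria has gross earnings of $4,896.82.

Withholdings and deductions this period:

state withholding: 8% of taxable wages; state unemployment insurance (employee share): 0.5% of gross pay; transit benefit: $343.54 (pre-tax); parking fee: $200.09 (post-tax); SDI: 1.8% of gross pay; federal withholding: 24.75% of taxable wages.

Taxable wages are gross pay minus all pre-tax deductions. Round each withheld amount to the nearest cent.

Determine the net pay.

Transit benefit: $343.54
Taxable wages = $4,896.82 − $343.54 = $4,553.28
State withholding: $4,553.28 × 0.08 = $364.26
Federal withholding: $4,553.28 × 0.2475 = $1,126.94
SDI: $4,896.82 × 0.018 = $88.14
State unemployment insurance (employee share): $4,896.82 × 0.005 = $24.48
Parking fee: $200.09
Total deductions = $343.54 + $364.26 + $1,126.94 + $88.14 + $24.48 + $200.09 = $2,147.45
Net pay = $4,896.82 − $2,147.45 = $2,749.37

$2,749.37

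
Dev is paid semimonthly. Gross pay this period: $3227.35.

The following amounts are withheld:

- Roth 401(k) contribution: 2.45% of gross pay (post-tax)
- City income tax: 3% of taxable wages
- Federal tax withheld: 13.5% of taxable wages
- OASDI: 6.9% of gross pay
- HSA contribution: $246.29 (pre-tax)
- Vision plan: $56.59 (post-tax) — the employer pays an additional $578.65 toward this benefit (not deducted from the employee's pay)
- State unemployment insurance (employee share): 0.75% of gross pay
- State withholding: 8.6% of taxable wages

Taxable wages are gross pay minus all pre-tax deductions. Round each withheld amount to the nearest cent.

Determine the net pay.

$1850.26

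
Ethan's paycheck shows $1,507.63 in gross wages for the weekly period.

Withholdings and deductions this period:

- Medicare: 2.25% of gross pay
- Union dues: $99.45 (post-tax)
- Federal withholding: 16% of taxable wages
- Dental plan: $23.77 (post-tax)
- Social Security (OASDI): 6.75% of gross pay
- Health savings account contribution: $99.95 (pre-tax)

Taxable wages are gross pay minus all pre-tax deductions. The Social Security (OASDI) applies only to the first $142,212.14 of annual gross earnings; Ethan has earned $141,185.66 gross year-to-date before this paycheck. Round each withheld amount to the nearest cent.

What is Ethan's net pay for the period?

Health savings account contribution: $99.95
Taxable wages = $1,507.63 − $99.95 = $1,407.68
Federal withholding: $1,407.68 × 0.16 = $225.23
Medicare: $1,507.63 × 0.0225 = $33.92
Social Security (OASDI): only $142,212.14 − $141,185.66 = $1,026.48 of this check is subject → $1,026.48 × 0.0675 = $69.29
Union dues: $99.45
Dental plan: $23.77
Total deductions = $99.95 + $225.23 + $33.92 + $69.29 + $99.45 + $23.77 = $551.61
Net pay = $1,507.63 − $551.61 = $956.02

$956.02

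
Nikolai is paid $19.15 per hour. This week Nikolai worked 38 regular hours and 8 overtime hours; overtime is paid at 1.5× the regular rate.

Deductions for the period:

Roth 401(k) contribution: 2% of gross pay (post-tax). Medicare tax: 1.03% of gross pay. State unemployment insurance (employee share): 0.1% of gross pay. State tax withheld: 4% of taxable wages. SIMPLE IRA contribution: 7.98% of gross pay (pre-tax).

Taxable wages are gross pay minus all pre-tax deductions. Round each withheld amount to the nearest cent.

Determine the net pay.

$815.88

Regular pay: 38 × $19.15 = $727.70
Overtime pay: 8 × $19.15 × 1.5 = $229.80
Gross pay = $727.70 + $229.80 = $957.50
SIMPLE IRA contribution: $957.50 × 0.0798 = $76.41
Taxable wages = $957.50 − $76.41 = $881.09
State tax withheld: $881.09 × 0.04 = $35.24
Medicare tax: $957.50 × 0.0103 = $9.86
State unemployment insurance (employee share): $957.50 × 0.001 = $0.96
Roth 401(k) contribution: $957.50 × 0.02 = $19.15
Total deductions = $76.41 + $35.24 + $9.86 + $0.96 + $19.15 = $141.62
Net pay = $957.50 − $141.62 = $815.88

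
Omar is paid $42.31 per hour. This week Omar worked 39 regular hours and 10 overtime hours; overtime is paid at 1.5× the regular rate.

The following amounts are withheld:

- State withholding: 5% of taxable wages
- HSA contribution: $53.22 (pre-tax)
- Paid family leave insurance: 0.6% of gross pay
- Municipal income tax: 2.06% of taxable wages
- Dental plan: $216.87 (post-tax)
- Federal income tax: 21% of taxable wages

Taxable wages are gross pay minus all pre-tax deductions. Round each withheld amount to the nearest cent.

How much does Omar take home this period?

$1,374.77

Regular pay: 39 × $42.31 = $1,650.09
Overtime pay: 10 × $42.31 × 1.5 = $634.65
Gross pay = $1,650.09 + $634.65 = $2,284.74
HSA contribution: $53.22
Taxable wages = $2,284.74 − $53.22 = $2,231.52
Federal income tax: $2,231.52 × 0.21 = $468.62
State withholding: $2,231.52 × 0.05 = $111.58
Municipal income tax: $2,231.52 × 0.0206 = $45.97
Paid family leave insurance: $2,284.74 × 0.006 = $13.71
Dental plan: $216.87
Total deductions = $53.22 + $468.62 + $111.58 + $45.97 + $13.71 + $216.87 = $909.97
Net pay = $2,284.74 − $909.97 = $1,374.77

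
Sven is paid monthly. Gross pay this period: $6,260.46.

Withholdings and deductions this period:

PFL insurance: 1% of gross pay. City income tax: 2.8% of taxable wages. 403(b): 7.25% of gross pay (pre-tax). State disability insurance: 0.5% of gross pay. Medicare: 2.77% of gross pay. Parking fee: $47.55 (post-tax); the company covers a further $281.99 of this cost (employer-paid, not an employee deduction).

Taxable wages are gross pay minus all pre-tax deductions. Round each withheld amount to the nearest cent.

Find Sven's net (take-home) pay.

$5,329.14

403(b): $6,260.46 × 0.0725 = $453.88
Taxable wages = $6,260.46 − $453.88 = $5,806.58
City income tax: $5,806.58 × 0.028 = $162.58
State disability insurance: $6,260.46 × 0.005 = $31.30
PFL insurance: $6,260.46 × 0.01 = $62.60
Medicare: $6,260.46 × 0.0277 = $173.41
Parking fee: $47.55
(Employer's $281.99 toward parking fee is not withheld from the employee.)
Total deductions = $453.88 + $162.58 + $31.30 + $62.60 + $173.41 + $47.55 = $931.32
Net pay = $6,260.46 − $931.32 = $5,329.14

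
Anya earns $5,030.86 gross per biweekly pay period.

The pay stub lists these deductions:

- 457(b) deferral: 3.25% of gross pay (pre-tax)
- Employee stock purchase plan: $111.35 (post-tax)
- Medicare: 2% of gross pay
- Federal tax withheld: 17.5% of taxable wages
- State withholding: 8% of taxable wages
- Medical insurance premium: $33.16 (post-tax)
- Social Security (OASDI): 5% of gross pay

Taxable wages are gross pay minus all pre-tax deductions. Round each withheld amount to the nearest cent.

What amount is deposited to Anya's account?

$3,129.51

457(b) deferral: $5,030.86 × 0.0325 = $163.50
Taxable wages = $5,030.86 − $163.50 = $4,867.36
Federal tax withheld: $4,867.36 × 0.175 = $851.79
State withholding: $4,867.36 × 0.08 = $389.39
Social Security (OASDI): $5,030.86 × 0.05 = $251.54
Medicare: $5,030.86 × 0.02 = $100.62
Medical insurance premium: $33.16
Employee stock purchase plan: $111.35
Total deductions = $163.50 + $851.79 + $389.39 + $251.54 + $100.62 + $33.16 + $111.35 = $1,901.35
Net pay = $5,030.86 − $1,901.35 = $3,129.51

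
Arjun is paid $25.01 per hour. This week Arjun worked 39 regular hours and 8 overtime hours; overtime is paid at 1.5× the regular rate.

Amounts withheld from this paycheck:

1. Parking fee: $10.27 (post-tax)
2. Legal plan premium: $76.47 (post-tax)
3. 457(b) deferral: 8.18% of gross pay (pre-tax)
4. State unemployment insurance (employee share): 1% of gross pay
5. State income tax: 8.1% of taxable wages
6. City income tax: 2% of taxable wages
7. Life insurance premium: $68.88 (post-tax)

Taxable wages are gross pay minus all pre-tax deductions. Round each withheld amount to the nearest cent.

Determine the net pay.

Regular pay: 39 × $25.01 = $975.39
Overtime pay: 8 × $25.01 × 1.5 = $300.12
Gross pay = $975.39 + $300.12 = $1275.51
457(b) deferral: $1275.51 × 0.0818 = $104.34
Taxable wages = $1275.51 − $104.34 = $1171.17
State income tax: $1171.17 × 0.081 = $94.86
City income tax: $1171.17 × 0.02 = $23.42
State unemployment insurance (employee share): $1275.51 × 0.01 = $12.76
Legal plan premium: $76.47
Life insurance premium: $68.88
Parking fee: $10.27
Total deductions = $104.34 + $94.86 + $23.42 + $12.76 + $76.47 + $68.88 + $10.27 = $391.00
Net pay = $1275.51 − $391.00 = $884.51

$884.51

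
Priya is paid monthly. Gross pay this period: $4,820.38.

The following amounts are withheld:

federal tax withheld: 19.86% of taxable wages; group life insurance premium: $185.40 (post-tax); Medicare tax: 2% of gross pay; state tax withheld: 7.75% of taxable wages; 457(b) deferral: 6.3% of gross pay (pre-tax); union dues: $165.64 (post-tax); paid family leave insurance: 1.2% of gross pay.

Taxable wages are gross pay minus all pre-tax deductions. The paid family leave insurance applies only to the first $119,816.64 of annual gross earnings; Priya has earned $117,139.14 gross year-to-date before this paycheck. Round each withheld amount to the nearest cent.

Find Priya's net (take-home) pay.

$2,790.06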